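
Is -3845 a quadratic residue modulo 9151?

no

Reduce the numerator: -3845 ≡ 5306 (mod 9151), so (-3845/9151) = (5306/9151).
Factor out 2: 5306 = 2·2653. Since 9151 ≡ 7 (mod 8), (2/9151) = +1. Now have (2653/9151).
2653 ≡ 1 (mod 4), so quadratic reciprocity gives (2653/9151) = (9151/2653). Reduce: 9151 ≡ 1192 (mod 2653). Now have (1192/2653).
Factor out 2: 1192 = 2^3·149. Since 2653 ≡ 5 (mod 8), (2/2653) = -1, and (2/2653)^3 = -1. Now have -(149/2653).
149 ≡ 1 (mod 4), so quadratic reciprocity gives (149/2653) = (2653/149). Reduce: 2653 ≡ 120 (mod 149). Now have -(120/149).
Factor out 2: 120 = 2^3·15. Since 149 ≡ 5 (mod 8), (2/149) = -1, and (2/149)^3 = -1. Now have (15/149).
149 ≡ 1 (mod 4), so quadratic reciprocity gives (15/149) = (149/15). Reduce: 149 ≡ 14 (mod 15). Now have (14/15).
Factor out 2: 14 = 2·7. Since 15 ≡ 7 (mod 8), (2/15) = +1. Now have (7/15).
Both 7 ≡ 3 and 15 ≡ 3 (mod 4), so reciprocity gives (7/15) = -(15/7). Reduce: 15 ≡ 1 (mod 7). Now have -(1/7).
(1/7) = 1. Collecting the sign factors: -1.
(-3845/9151) = -1, and 9151 is prime, so -3845 is not a quadratic residue mod 9151.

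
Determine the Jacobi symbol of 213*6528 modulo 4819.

By multiplicativity, (213·6528/4819) = (213/4819)·(6528/4819).
First factor (213/4819):
213 ≡ 1 (mod 4), so quadratic reciprocity gives (213/4819) = (4819/213). Reduce: 4819 ≡ 133 (mod 213). Now have (133/213).
133 ≡ 1 (mod 4), so quadratic reciprocity gives (133/213) = (213/133). Reduce: 213 ≡ 80 (mod 133). Now have (80/133).
Factor out 2: 80 = 2^4·5. Since 133 ≡ 5 (mod 8), (2/133) = -1, and (2/133)^4 = +1. Now have (5/133).
5 ≡ 1 (mod 4), so quadratic reciprocity gives (5/133) = (133/5). Reduce: 133 ≡ 3 (mod 5). Now have (3/5).
5 ≡ 1 (mod 4), so quadratic reciprocity gives (3/5) = (5/3). Reduce: 5 ≡ 2 (mod 3). Now have (2/3).
Factor out 2: 2 = 2. Since 3 ≡ 3 (mod 8), (2/3) = -1. Now have -(1/3).
(1/3) = 1. Collecting the sign factors: -1.
Second factor (6528/4819):
Reduce the numerator: 6528 ≡ 1709 (mod 4819), so (6528/4819) = (1709/4819).
1709 ≡ 1 (mod 4), so quadratic reciprocity gives (1709/4819) = (4819/1709). Reduce: 4819 ≡ 1401 (mod 1709). Now have (1401/1709).
1401 ≡ 1 (mod 4), so quadratic reciprocity gives (1401/1709) = (1709/1401). Reduce: 1709 ≡ 308 (mod 1401). Now have (308/1401).
Factor out 2: 308 = 2^2·77. Since 1401 ≡ 1 (mod 8), (2/1401) = +1, and (2/1401)^2 = +1. Now have (77/1401).
77 ≡ 1 (mod 4), so quadratic reciprocity gives (77/1401) = (1401/77). Reduce: 1401 ≡ 15 (mod 77). Now have (15/77).
77 ≡ 1 (mod 4), so quadratic reciprocity gives (15/77) = (77/15). Reduce: 77 ≡ 2 (mod 15). Now have (2/15).
Factor out 2: 2 = 2. Since 15 ≡ 7 (mod 8), (2/15) = +1. Now have (1/15).
(1/15) = 1. Collecting the sign factors: 1.
Product: (-1)·(1) = -1.

-1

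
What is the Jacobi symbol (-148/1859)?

(-148/1859)
  = (1711/1859)    [-148 ≡ 1711 mod 1859]
  = -(1859/1711)    [QR: both ≡ 3 mod 4, sign flips]
  = -(148/1711)    [1859 ≡ 148 mod 1711]
  = -(37/1711)    [1711 ≡ 7 mod 8 ⇒ (2/1711)^2 = +1]
  = -(1711/37)    [QR: 37 ≡ 1 mod 4, sign kept]
  = -(9/37)    [1711 ≡ 9 mod 37]
  = -(37/9)    [QR: 9 ≡ 1 mod 4, sign kept]
  = -(1/9)    [37 ≡ 1 mod 9]
  = -1    [(1/9) = 1]

-1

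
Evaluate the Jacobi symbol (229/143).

Reduce the numerator: 229 ≡ 86 (mod 143), so (229/143) = (86/143).
Factor out 2: 86 = 2·43. Since 143 ≡ 7 (mod 8), (2/143) = +1. Now have (43/143).
Both 43 ≡ 3 and 143 ≡ 3 (mod 4), so reciprocity gives (43/143) = -(143/43). Reduce: 143 ≡ 14 (mod 43). Now have -(14/43).
Factor out 2: 14 = 2·7. Since 43 ≡ 3 (mod 8), (2/43) = -1. Now have (7/43).
Both 7 ≡ 3 and 43 ≡ 3 (mod 4), so reciprocity gives (7/43) = -(43/7). Reduce: 43 ≡ 1 (mod 7). Now have -(1/7).
(1/7) = 1. Collecting the sign factors: -1.

-1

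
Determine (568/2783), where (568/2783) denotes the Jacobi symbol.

1

Factor out 2: 568 = 2^3·71. Since 2783 ≡ 7 (mod 8), (2/2783) = +1, and (2/2783)^3 = +1. Now have (71/2783).
Both 71 ≡ 3 and 2783 ≡ 3 (mod 4), so reciprocity gives (71/2783) = -(2783/71). Reduce: 2783 ≡ 14 (mod 71). Now have -(14/71).
Factor out 2: 14 = 2·7. Since 71 ≡ 7 (mod 8), (2/71) = +1. Now have -(7/71).
Both 7 ≡ 3 and 71 ≡ 3 (mod 4), so reciprocity gives (7/71) = -(71/7). Reduce: 71 ≡ 1 (mod 7). Now have (1/7).
(1/7) = 1. Collecting the sign factors: 1.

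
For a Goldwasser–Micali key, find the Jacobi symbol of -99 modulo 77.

0

Reduce the numerator: -99 ≡ 55 (mod 77), so (-99/77) = (55/77).
77 ≡ 1 (mod 4), so quadratic reciprocity gives (55/77) = (77/55). Reduce: 77 ≡ 22 (mod 55). Now have (22/55).
Factor out 2: 22 = 2·11. Since 55 ≡ 7 (mod 8), (2/55) = +1. Now have (11/55).
Both 11 ≡ 3 and 55 ≡ 3 (mod 4), so reciprocity gives (11/55) = -(55/11). Reduce: 55 ≡ 0 (mod 11). Now have -(0/11).
The numerator is now 0 with denominator 11 > 1: the symbol is 0.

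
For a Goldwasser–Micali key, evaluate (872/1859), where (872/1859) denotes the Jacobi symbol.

1

(872/1859)
  = -(109/1859)    [1859 ≡ 3 mod 8 ⇒ (2/1859)^3 = -1]
  = -(1859/109)    [QR: 109 ≡ 1 mod 4, sign kept]
  = -(6/109)    [1859 ≡ 6 mod 109]
  = (3/109)    [109 ≡ 5 mod 8 ⇒ (2/109) = -1]
  = (109/3)    [QR: 109 ≡ 1 mod 4, sign kept]
  = (1/3)    [109 ≡ 1 mod 3]
  = 1    [(1/3) = 1]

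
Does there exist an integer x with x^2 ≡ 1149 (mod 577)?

(1149|577)
  = (572|577)    [1149 ≡ 572 mod 577]
  = (143|577)    [577 ≡ 1 mod 8 ⇒ (2|577)^2 = +1]
  = (577|143)    [QR: 577 ≡ 1 mod 4, sign kept]
  = (5|143)    [577 ≡ 5 mod 143]
  = (143|5)    [QR: 5 ≡ 1 mod 4, sign kept]
  = (3|5)    [143 ≡ 3 mod 5]
  = (5|3)    [QR: 5 ≡ 1 mod 4, sign kept]
  = (2|3)    [5 ≡ 2 mod 3]
  = -(1|3)    [3 ≡ 3 mod 8 ⇒ (2|3) = -1]
  = -1    [(1|3) = 1]
The Legendre symbol is -1, so x^2 ≡ 1149 (mod 577) has no solution.

no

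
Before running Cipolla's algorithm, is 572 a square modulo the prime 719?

Factor out 2: 572 = 2^2·143. Since 719 ≡ 7 (mod 8), (2/719) = +1, and (2/719)^2 = +1. Now have (143/719).
Both 143 ≡ 3 and 719 ≡ 3 (mod 4), so reciprocity gives (143/719) = -(719/143). Reduce: 719 ≡ 4 (mod 143). Now have -(4/143).
Factor out 2: 4 = 2^2. Since 143 ≡ 7 (mod 8), (2/143) = +1, and (2/143)^2 = +1. Now have -(1/143).
(1/143) = 1. Collecting the sign factors: -1.
The Legendre symbol is -1, so x^2 ≡ 572 (mod 719) has no solution.

no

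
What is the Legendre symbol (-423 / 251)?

(-423 / 251)
  = (79 / 251)    [-423 ≡ 79 mod 251]
  = -(251 / 79)    [QR: both ≡ 3 mod 4, sign flips]
  = -(14 / 79)    [251 ≡ 14 mod 79]
  = -(7 / 79)    [79 ≡ 7 mod 8 ⇒ (2 / 79) = +1]
  = (79 / 7)    [QR: both ≡ 3 mod 4, sign flips]
  = (2 / 7)    [79 ≡ 2 mod 7]
  = (1 / 7)    [7 ≡ 7 mod 8 ⇒ (2 / 7) = +1]
  = 1    [(1 / 7) = 1]

1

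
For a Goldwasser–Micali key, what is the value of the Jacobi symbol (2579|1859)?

1

(2579|1859)
  = (720|1859)    [2579 ≡ 720 mod 1859]
  = (45|1859)    [1859 ≡ 3 mod 8 ⇒ (2|1859)^4 = +1]
  = (1859|45)    [QR: 45 ≡ 1 mod 4, sign kept]
  = (14|45)    [1859 ≡ 14 mod 45]
  = -(7|45)    [45 ≡ 5 mod 8 ⇒ (2|45) = -1]
  = -(45|7)    [QR: 45 ≡ 1 mod 4, sign kept]
  = -(3|7)    [45 ≡ 3 mod 7]
  = (7|3)    [QR: both ≡ 3 mod 4, sign flips]
  = (1|3)    [7 ≡ 1 mod 3]
  = 1    [(1|3) = 1]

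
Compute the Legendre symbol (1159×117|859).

By multiplicativity, (1159·117|859) = (1159|859)·(117|859).
First factor (1159|859):
Reduce the numerator: 1159 ≡ 300 (mod 859), so (1159|859) = (300|859).
Factor out 2: 300 = 2^2·75. Since 859 ≡ 3 (mod 8), (2|859) = -1, and (2|859)^2 = +1. Now have (75|859).
Both 75 ≡ 3 and 859 ≡ 3 (mod 4), so reciprocity gives (75|859) = -(859|75). Reduce: 859 ≡ 34 (mod 75). Now have -(34|75).
Factor out 2: 34 = 2·17. Since 75 ≡ 3 (mod 8), (2|75) = -1. Now have (17|75).
17 ≡ 1 (mod 4), so quadratic reciprocity gives (17|75) = (75|17). Reduce: 75 ≡ 7 (mod 17). Now have (7|17).
17 ≡ 1 (mod 4), so quadratic reciprocity gives (7|17) = (17|7). Reduce: 17 ≡ 3 (mod 7). Now have (3|7).
Both 3 ≡ 3 and 7 ≡ 3 (mod 4), so reciprocity gives (3|7) = -(7|3). Reduce: 7 ≡ 1 (mod 3). Now have -(1|3).
(1|3) = 1. Collecting the sign factors: -1.
Second factor (117|859):
117 ≡ 1 (mod 4), so quadratic reciprocity gives (117|859) = (859|117). Reduce: 859 ≡ 40 (mod 117). Now have (40|117).
Factor out 2: 40 = 2^3·5. Since 117 ≡ 5 (mod 8), (2|117) = -1, and (2|117)^3 = -1. Now have -(5|117).
5 ≡ 1 (mod 4), so quadratic reciprocity gives (5|117) = (117|5). Reduce: 117 ≡ 2 (mod 5). Now have -(2|5).
Factor out 2: 2 = 2. Since 5 ≡ 5 (mod 8), (2|5) = -1. Now have (1|5).
(1|5) = 1. Collecting the sign factors: 1.
Product: (-1)·(1) = -1.

-1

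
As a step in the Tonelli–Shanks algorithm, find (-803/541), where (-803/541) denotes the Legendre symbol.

Reduce the numerator: -803 ≡ 279 (mod 541), so (-803/541) = (279/541).
541 ≡ 1 (mod 4), so quadratic reciprocity gives (279/541) = (541/279). Reduce: 541 ≡ 262 (mod 279). Now have (262/279).
Factor out 2: 262 = 2·131. Since 279 ≡ 7 (mod 8), (2/279) = +1. Now have (131/279).
Both 131 ≡ 3 and 279 ≡ 3 (mod 4), so reciprocity gives (131/279) = -(279/131). Reduce: 279 ≡ 17 (mod 131). Now have -(17/131).
17 ≡ 1 (mod 4), so quadratic reciprocity gives (17/131) = (131/17). Reduce: 131 ≡ 12 (mod 17). Now have -(12/17).
Factor out 2: 12 = 2^2·3. Since 17 ≡ 1 (mod 8), (2/17) = +1, and (2/17)^2 = +1. Now have -(3/17).
17 ≡ 1 (mod 4), so quadratic reciprocity gives (3/17) = (17/3). Reduce: 17 ≡ 2 (mod 3). Now have -(2/3).
Factor out 2: 2 = 2. Since 3 ≡ 3 (mod 8), (2/3) = -1. Now have (1/3).
(1/3) = 1. Collecting the sign factors: 1.

1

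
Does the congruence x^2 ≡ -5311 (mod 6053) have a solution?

yes

(-5311|6053)
  = (5311|6053)    [6053 ≡ 1 mod 4 ⇒ (-1|6053) = +1]
  = (6053|5311)    [QR: 6053 ≡ 1 mod 4, sign kept]
  = (742|5311)    [6053 ≡ 742 mod 5311]
  = (371|5311)    [5311 ≡ 7 mod 8 ⇒ (2|5311) = +1]
  = -(5311|371)    [QR: both ≡ 3 mod 4, sign flips]
  = -(117|371)    [5311 ≡ 117 mod 371]
  = -(371|117)    [QR: 117 ≡ 1 mod 4, sign kept]
  = -(20|117)    [371 ≡ 20 mod 117]
  = -(5|117)    [117 ≡ 5 mod 8 ⇒ (2|117)^2 = +1]
  = -(117|5)    [QR: 5 ≡ 1 mod 4, sign kept]
  = -(2|5)    [117 ≡ 2 mod 5]
  = (1|5)    [5 ≡ 5 mod 8 ⇒ (2|5) = -1]
  = 1    [(1|5) = 1]
The Legendre symbol is 1, so x^2 ≡ -5311 (mod 6053) has solution.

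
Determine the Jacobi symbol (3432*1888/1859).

By multiplicativity, (3432·1888/1859) = (3432/1859)·(1888/1859).
First factor (3432/1859):
Reduce the numerator: 3432 ≡ 1573 (mod 1859), so (3432/1859) = (1573/1859).
1573 ≡ 1 (mod 4), so quadratic reciprocity gives (1573/1859) = (1859/1573). Reduce: 1859 ≡ 286 (mod 1573). Now have (286/1573).
Factor out 2: 286 = 2·143. Since 1573 ≡ 5 (mod 8), (2/1573) = -1. Now have -(143/1573).
1573 ≡ 1 (mod 4), so quadratic reciprocity gives (143/1573) = (1573/143). Reduce: 1573 ≡ 0 (mod 143). Now have -(0/143).
The numerator is now 0 with denominator 143 > 1: the symbol is 0.
Second factor (1888/1859):
Reduce the numerator: 1888 ≡ 29 (mod 1859), so (1888/1859) = (29/1859).
29 ≡ 1 (mod 4), so quadratic reciprocity gives (29/1859) = (1859/29). Reduce: 1859 ≡ 3 (mod 29). Now have (3/29).
29 ≡ 1 (mod 4), so quadratic reciprocity gives (3/29) = (29/3). Reduce: 29 ≡ 2 (mod 3). Now have (2/3).
Factor out 2: 2 = 2. Since 3 ≡ 3 (mod 8), (2/3) = -1. Now have -(1/3).
(1/3) = 1. Collecting the sign factors: -1.
Product: (0)·(-1) = 0.

0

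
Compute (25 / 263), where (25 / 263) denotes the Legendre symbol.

1

(25 / 263)
  = (263 / 25)    [QR: 25 ≡ 1 mod 4, sign kept]
  = (13 / 25)    [263 ≡ 13 mod 25]
  = (25 / 13)    [QR: 13 ≡ 1 mod 4, sign kept]
  = (12 / 13)    [25 ≡ 12 mod 13]
  = (3 / 13)    [13 ≡ 5 mod 8 ⇒ (2 / 13)^2 = +1]
  = (13 / 3)    [QR: 13 ≡ 1 mod 4, sign kept]
  = (1 / 3)    [13 ≡ 1 mod 3]
  = 1    [(1 / 3) = 1]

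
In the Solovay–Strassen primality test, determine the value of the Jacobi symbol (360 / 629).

-1

(360 / 629)
  = -(45 / 629)    [629 ≡ 5 mod 8 ⇒ (2 / 629)^3 = -1]
  = -(629 / 45)    [QR: 45 ≡ 1 mod 4, sign kept]
  = -(44 / 45)    [629 ≡ 44 mod 45]
  = -(11 / 45)    [45 ≡ 5 mod 8 ⇒ (2 / 45)^2 = +1]
  = -(45 / 11)    [QR: 45 ≡ 1 mod 4, sign kept]
  = -(1 / 11)    [45 ≡ 1 mod 11]
  = -1    [(1 / 11) = 1]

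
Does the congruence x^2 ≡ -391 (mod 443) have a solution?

yes

(-391/443)
  = -(391/443)    [443 ≡ 3 mod 4 ⇒ (-1/443) = -1]
  = (443/391)    [QR: both ≡ 3 mod 4, sign flips]
  = (52/391)    [443 ≡ 52 mod 391]
  = (13/391)    [391 ≡ 7 mod 8 ⇒ (2/391)^2 = +1]
  = (391/13)    [QR: 13 ≡ 1 mod 4, sign kept]
  = (1/13)    [391 ≡ 1 mod 13]
  = 1    [(1/13) = 1]
The Legendre symbol is 1, so x^2 ≡ -391 (mod 443) has solution.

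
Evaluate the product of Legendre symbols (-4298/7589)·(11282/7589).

-1

By multiplicativity, (-4298·11282/7589) = (-4298/7589)·(11282/7589).
First factor (-4298/7589):
Reduce the numerator: -4298 ≡ 3291 (mod 7589), so (-4298/7589) = (3291/7589).
7589 ≡ 1 (mod 4), so quadratic reciprocity gives (3291/7589) = (7589/3291). Reduce: 7589 ≡ 1007 (mod 3291). Now have (1007/3291).
Both 1007 ≡ 3 and 3291 ≡ 3 (mod 4), so reciprocity gives (1007/3291) = -(3291/1007). Reduce: 3291 ≡ 270 (mod 1007). Now have -(270/1007).
Factor out 2: 270 = 2·135. Since 1007 ≡ 7 (mod 8), (2/1007) = +1. Now have -(135/1007).
Both 135 ≡ 3 and 1007 ≡ 3 (mod 4), so reciprocity gives (135/1007) = -(1007/135). Reduce: 1007 ≡ 62 (mod 135). Now have (62/135).
Factor out 2: 62 = 2·31. Since 135 ≡ 7 (mod 8), (2/135) = +1. Now have (31/135).
Both 31 ≡ 3 and 135 ≡ 3 (mod 4), so reciprocity gives (31/135) = -(135/31). Reduce: 135 ≡ 11 (mod 31). Now have -(11/31).
Both 11 ≡ 3 and 31 ≡ 3 (mod 4), so reciprocity gives (11/31) = -(31/11). Reduce: 31 ≡ 9 (mod 11). Now have (9/11).
9 ≡ 1 (mod 4), so quadratic reciprocity gives (9/11) = (11/9). Reduce: 11 ≡ 2 (mod 9). Now have (2/9).
Factor out 2: 2 = 2. Since 9 ≡ 1 (mod 8), (2/9) = +1. Now have (1/9).
(1/9) = 1. Collecting the sign factors: 1.
Second factor (11282/7589):
Reduce the numerator: 11282 ≡ 3693 (mod 7589), so (11282/7589) = (3693/7589).
3693 ≡ 1 (mod 4), so quadratic reciprocity gives (3693/7589) = (7589/3693). Reduce: 7589 ≡ 203 (mod 3693). Now have (203/3693).
3693 ≡ 1 (mod 4), so quadratic reciprocity gives (203/3693) = (3693/203). Reduce: 3693 ≡ 39 (mod 203). Now have (39/203).
Both 39 ≡ 3 and 203 ≡ 3 (mod 4), so reciprocity gives (39/203) = -(203/39). Reduce: 203 ≡ 8 (mod 39). Now have -(8/39).
Factor out 2: 8 = 2^3. Since 39 ≡ 7 (mod 8), (2/39) = +1, and (2/39)^3 = +1. Now have -(1/39).
(1/39) = 1. Collecting the sign factors: -1.
Product: (1)·(-1) = -1.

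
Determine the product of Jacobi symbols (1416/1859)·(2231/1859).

-1

By multiplicativity, (1416·2231/1859) = (1416/1859)·(2231/1859).
First factor (1416/1859):
(1416/1859)
  = -(177/1859)    [1859 ≡ 3 mod 8 ⇒ (2/1859)^3 = -1]
  = -(1859/177)    [QR: 177 ≡ 1 mod 4, sign kept]
  = -(89/177)    [1859 ≡ 89 mod 177]
  = -(177/89)    [QR: 89 ≡ 1 mod 4, sign kept]
  = -(88/89)    [177 ≡ 88 mod 89]
  = -(11/89)    [89 ≡ 1 mod 8 ⇒ (2/89)^3 = +1]
  = -(89/11)    [QR: 89 ≡ 1 mod 4, sign kept]
  = -(1/11)    [89 ≡ 1 mod 11]
  = -1    [(1/11) = 1]
Second factor (2231/1859):
(2231/1859)
  = (372/1859)    [2231 ≡ 372 mod 1859]
  = (93/1859)    [1859 ≡ 3 mod 8 ⇒ (2/1859)^2 = +1]
  = (1859/93)    [QR: 93 ≡ 1 mod 4, sign kept]
  = (92/93)    [1859 ≡ 92 mod 93]
  = (23/93)    [93 ≡ 5 mod 8 ⇒ (2/93)^2 = +1]
  = (93/23)    [QR: 93 ≡ 1 mod 4, sign kept]
  = (1/23)    [93 ≡ 1 mod 23]
  = 1    [(1/23) = 1]
Product: (-1)·(1) = -1.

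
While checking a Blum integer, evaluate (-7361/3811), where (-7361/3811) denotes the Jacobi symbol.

(-7361/3811)
  = (261/3811)    [-7361 ≡ 261 mod 3811]
  = (3811/261)    [QR: 261 ≡ 1 mod 4, sign kept]
  = (157/261)    [3811 ≡ 157 mod 261]
  = (261/157)    [QR: 157 ≡ 1 mod 4, sign kept]
  = (104/157)    [261 ≡ 104 mod 157]
  = -(13/157)    [157 ≡ 5 mod 8 ⇒ (2/157)^3 = -1]
  = -(157/13)    [QR: 13 ≡ 1 mod 4, sign kept]
  = -(1/13)    [157 ≡ 1 mod 13]
  = -1    [(1/13) = 1]

-1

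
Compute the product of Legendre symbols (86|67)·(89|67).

1

By multiplicativity, (86·89|67) = (86|67)·(89|67).
First factor (86|67):
Reduce the numerator: 86 ≡ 19 (mod 67), so (86|67) = (19|67).
Both 19 ≡ 3 and 67 ≡ 3 (mod 4), so reciprocity gives (19|67) = -(67|19). Reduce: 67 ≡ 10 (mod 19). Now have -(10|19).
Factor out 2: 10 = 2·5. Since 19 ≡ 3 (mod 8), (2|19) = -1. Now have (5|19).
5 ≡ 1 (mod 4), so quadratic reciprocity gives (5|19) = (19|5). Reduce: 19 ≡ 4 (mod 5). Now have (4|5).
Factor out 2: 4 = 2^2. Since 5 ≡ 5 (mod 8), (2|5) = -1, and (2|5)^2 = +1. Now have (1|5).
(1|5) = 1. Collecting the sign factors: 1.
Second factor (89|67):
Reduce the numerator: 89 ≡ 22 (mod 67), so (89|67) = (22|67).
Factor out 2: 22 = 2·11. Since 67 ≡ 3 (mod 8), (2|67) = -1. Now have -(11|67).
Both 11 ≡ 3 and 67 ≡ 3 (mod 4), so reciprocity gives (11|67) = -(67|11). Reduce: 67 ≡ 1 (mod 11). Now have (1|11).
(1|11) = 1. Collecting the sign factors: 1.
Product: (1)·(1) = 1.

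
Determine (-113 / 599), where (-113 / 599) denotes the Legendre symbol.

1

Pull out -1: (-113 / 599) = (-1 / 599)·(113 / 599). Since 599 ≡ 3 (mod 4), (-1 / 599) = -1. Now have -(113 / 599).
113 ≡ 1 (mod 4), so quadratic reciprocity gives (113 / 599) = (599 / 113). Reduce: 599 ≡ 34 (mod 113). Now have -(34 / 113).
Factor out 2: 34 = 2·17. Since 113 ≡ 1 (mod 8), (2 / 113) = +1. Now have -(17 / 113).
17 ≡ 1 (mod 4), so quadratic reciprocity gives (17 / 113) = (113 / 17). Reduce: 113 ≡ 11 (mod 17). Now have -(11 / 17).
17 ≡ 1 (mod 4), so quadratic reciprocity gives (11 / 17) = (17 / 11). Reduce: 17 ≡ 6 (mod 11). Now have -(6 / 11).
Factor out 2: 6 = 2·3. Since 11 ≡ 3 (mod 8), (2 / 11) = -1. Now have (3 / 11).
Both 3 ≡ 3 and 11 ≡ 3 (mod 4), so reciprocity gives (3 / 11) = -(11 / 3). Reduce: 11 ≡ 2 (mod 3). Now have -(2 / 3).
Factor out 2: 2 = 2. Since 3 ≡ 3 (mod 8), (2 / 3) = -1. Now have (1 / 3).
(1 / 3) = 1. Collecting the sign factors: 1.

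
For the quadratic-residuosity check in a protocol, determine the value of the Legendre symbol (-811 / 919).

(-811 / 919)
  = -(811 / 919)    [919 ≡ 3 mod 4 ⇒ (-1 / 919) = -1]
  = (919 / 811)    [QR: both ≡ 3 mod 4, sign flips]
  = (108 / 811)    [919 ≡ 108 mod 811]
  = (27 / 811)    [811 ≡ 3 mod 8 ⇒ (2 / 811)^2 = +1]
  = -(811 / 27)    [QR: both ≡ 3 mod 4, sign flips]
  = -(1 / 27)    [811 ≡ 1 mod 27]
  = -1    [(1 / 27) = 1]

-1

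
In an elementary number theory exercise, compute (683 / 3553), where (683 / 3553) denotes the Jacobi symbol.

3553 ≡ 1 (mod 4), so quadratic reciprocity gives (683 / 3553) = (3553 / 683). Reduce: 3553 ≡ 138 (mod 683). Now have (138 / 683).
Factor out 2: 138 = 2·69. Since 683 ≡ 3 (mod 8), (2 / 683) = -1. Now have -(69 / 683).
69 ≡ 1 (mod 4), so quadratic reciprocity gives (69 / 683) = (683 / 69). Reduce: 683 ≡ 62 (mod 69). Now have -(62 / 69).
Factor out 2: 62 = 2·31. Since 69 ≡ 5 (mod 8), (2 / 69) = -1. Now have (31 / 69).
69 ≡ 1 (mod 4), so quadratic reciprocity gives (31 / 69) = (69 / 31). Reduce: 69 ≡ 7 (mod 31). Now have (7 / 31).
Both 7 ≡ 3 and 31 ≡ 3 (mod 4), so reciprocity gives (7 / 31) = -(31 / 7). Reduce: 31 ≡ 3 (mod 7). Now have -(3 / 7).
Both 3 ≡ 3 and 7 ≡ 3 (mod 4), so reciprocity gives (3 / 7) = -(7 / 3). Reduce: 7 ≡ 1 (mod 3). Now have (1 / 3).
(1 / 3) = 1. Collecting the sign factors: 1.

1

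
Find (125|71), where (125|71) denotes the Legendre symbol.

1

(125|71)
  = (54|71)    [125 ≡ 54 mod 71]
  = (27|71)    [71 ≡ 7 mod 8 ⇒ (2|71) = +1]
  = -(71|27)    [QR: both ≡ 3 mod 4, sign flips]
  = -(17|27)    [71 ≡ 17 mod 27]
  = -(27|17)    [QR: 17 ≡ 1 mod 4, sign kept]
  = -(10|17)    [27 ≡ 10 mod 17]
  = -(5|17)    [17 ≡ 1 mod 8 ⇒ (2|17) = +1]
  = -(17|5)    [QR: 5 ≡ 1 mod 4, sign kept]
  = -(2|5)    [17 ≡ 2 mod 5]
  = (1|5)    [5 ≡ 5 mod 8 ⇒ (2|5) = -1]
  = 1    [(1|5) = 1]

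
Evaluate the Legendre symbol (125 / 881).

1

125 ≡ 1 (mod 4), so quadratic reciprocity gives (125 / 881) = (881 / 125). Reduce: 881 ≡ 6 (mod 125). Now have (6 / 125).
Factor out 2: 6 = 2·3. Since 125 ≡ 5 (mod 8), (2 / 125) = -1. Now have -(3 / 125).
125 ≡ 1 (mod 4), so quadratic reciprocity gives (3 / 125) = (125 / 3). Reduce: 125 ≡ 2 (mod 3). Now have -(2 / 3).
Factor out 2: 2 = 2. Since 3 ≡ 3 (mod 8), (2 / 3) = -1. Now have (1 / 3).
(1 / 3) = 1. Collecting the sign factors: 1.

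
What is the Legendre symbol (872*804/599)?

-1

By multiplicativity, (872·804/599) = (872/599)·(804/599).
First factor (872/599):
(872/599)
  = (273/599)    [872 ≡ 273 mod 599]
  = (599/273)    [QR: 273 ≡ 1 mod 4, sign kept]
  = (53/273)    [599 ≡ 53 mod 273]
  = (273/53)    [QR: 53 ≡ 1 mod 4, sign kept]
  = (8/53)    [273 ≡ 8 mod 53]
  = -(1/53)    [53 ≡ 5 mod 8 ⇒ (2/53)^3 = -1]
  = -1    [(1/53) = 1]
Second factor (804/599):
(804/599)
  = (205/599)    [804 ≡ 205 mod 599]
  = (599/205)    [QR: 205 ≡ 1 mod 4, sign kept]
  = (189/205)    [599 ≡ 189 mod 205]
  = (205/189)    [QR: 189 ≡ 1 mod 4, sign kept]
  = (16/189)    [205 ≡ 16 mod 189]
  = (1/189)    [189 ≡ 5 mod 8 ⇒ (2/189)^4 = +1]
  = 1    [(1/189) = 1]
Product: (-1)·(1) = -1.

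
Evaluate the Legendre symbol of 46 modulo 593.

1

(46/593)
  = (23/593)    [593 ≡ 1 mod 8 ⇒ (2/593) = +1]
  = (593/23)    [QR: 593 ≡ 1 mod 4, sign kept]
  = (18/23)    [593 ≡ 18 mod 23]
  = (9/23)    [23 ≡ 7 mod 8 ⇒ (2/23) = +1]
  = (23/9)    [QR: 9 ≡ 1 mod 4, sign kept]
  = (5/9)    [23 ≡ 5 mod 9]
  = (9/5)    [QR: 5 ≡ 1 mod 4, sign kept]
  = (4/5)    [9 ≡ 4 mod 5]
  = (1/5)    [5 ≡ 5 mod 8 ⇒ (2/5)^2 = +1]
  = 1    [(1/5) = 1]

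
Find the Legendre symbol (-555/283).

1

(-555/283)
  = (11/283)    [-555 ≡ 11 mod 283]
  = -(283/11)    [QR: both ≡ 3 mod 4, sign flips]
  = -(8/11)    [283 ≡ 8 mod 11]
  = (1/11)    [11 ≡ 3 mod 8 ⇒ (2/11)^3 = -1]
  = 1    [(1/11) = 1]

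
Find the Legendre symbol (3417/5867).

(3417/5867)
  = (5867/3417)    [QR: 3417 ≡ 1 mod 4, sign kept]
  = (2450/3417)    [5867 ≡ 2450 mod 3417]
  = (1225/3417)    [3417 ≡ 1 mod 8 ⇒ (2/3417) = +1]
  = (3417/1225)    [QR: 1225 ≡ 1 mod 4, sign kept]
  = (967/1225)    [3417 ≡ 967 mod 1225]
  = (1225/967)    [QR: 1225 ≡ 1 mod 4, sign kept]
  = (258/967)    [1225 ≡ 258 mod 967]
  = (129/967)    [967 ≡ 7 mod 8 ⇒ (2/967) = +1]
  = (967/129)    [QR: 129 ≡ 1 mod 4, sign kept]
  = (64/129)    [967 ≡ 64 mod 129]
  = (1/129)    [129 ≡ 1 mod 8 ⇒ (2/129)^6 = +1]
  = 1    [(1/129) = 1]

1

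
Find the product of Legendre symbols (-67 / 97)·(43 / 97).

By multiplicativity, (-67·43 / 97) = (-67 / 97)·(43 / 97).
First factor (-67 / 97):
Pull out -1: (-67 / 97) = (-1 / 97)·(67 / 97). Since 97 ≡ 1 (mod 4), (-1 / 97) = +1. Now have (67 / 97).
97 ≡ 1 (mod 4), so quadratic reciprocity gives (67 / 97) = (97 / 67). Reduce: 97 ≡ 30 (mod 67). Now have (30 / 67).
Factor out 2: 30 = 2·15. Since 67 ≡ 3 (mod 8), (2 / 67) = -1. Now have -(15 / 67).
Both 15 ≡ 3 and 67 ≡ 3 (mod 4), so reciprocity gives (15 / 67) = -(67 / 15). Reduce: 67 ≡ 7 (mod 15). Now have (7 / 15).
Both 7 ≡ 3 and 15 ≡ 3 (mod 4), so reciprocity gives (7 / 15) = -(15 / 7). Reduce: 15 ≡ 1 (mod 7). Now have -(1 / 7).
(1 / 7) = 1. Collecting the sign factors: -1.
Second factor (43 / 97):
97 ≡ 1 (mod 4), so quadratic reciprocity gives (43 / 97) = (97 / 43). Reduce: 97 ≡ 11 (mod 43). Now have (11 / 43).
Both 11 ≡ 3 and 43 ≡ 3 (mod 4), so reciprocity gives (11 / 43) = -(43 / 11). Reduce: 43 ≡ 10 (mod 11). Now have -(10 / 11).
Factor out 2: 10 = 2·5. Since 11 ≡ 3 (mod 8), (2 / 11) = -1. Now have (5 / 11).
5 ≡ 1 (mod 4), so quadratic reciprocity gives (5 / 11) = (11 / 5). Reduce: 11 ≡ 1 (mod 5). Now have (1 / 5).
(1 / 5) = 1. Collecting the sign factors: 1.
Product: (-1)·(1) = -1.

-1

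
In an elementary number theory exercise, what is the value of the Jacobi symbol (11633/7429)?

-1

(11633/7429)
  = (4204/7429)    [11633 ≡ 4204 mod 7429]
  = (1051/7429)    [7429 ≡ 5 mod 8 ⇒ (2/7429)^2 = +1]
  = (7429/1051)    [QR: 7429 ≡ 1 mod 4, sign kept]
  = (72/1051)    [7429 ≡ 72 mod 1051]
  = -(9/1051)    [1051 ≡ 3 mod 8 ⇒ (2/1051)^3 = -1]
  = -(1051/9)    [QR: 9 ≡ 1 mod 4, sign kept]
  = -(7/9)    [1051 ≡ 7 mod 9]
  = -(9/7)    [QR: 9 ≡ 1 mod 4, sign kept]
  = -(2/7)    [9 ≡ 2 mod 7]
  = -(1/7)    [7 ≡ 7 mod 8 ⇒ (2/7) = +1]
  = -1    [(1/7) = 1]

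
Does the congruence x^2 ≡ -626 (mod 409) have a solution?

yes

Pull out -1: (-626/409) = (-1/409)·(626/409). Since 409 ≡ 1 (mod 4), (-1/409) = +1. Now have (626/409).
Reduce the numerator: 626 ≡ 217 (mod 409), so (626/409) = (217/409).
217 ≡ 1 (mod 4), so quadratic reciprocity gives (217/409) = (409/217). Reduce: 409 ≡ 192 (mod 217). Now have (192/217).
Factor out 2: 192 = 2^6·3. Since 217 ≡ 1 (mod 8), (2/217) = +1, and (2/217)^6 = +1. Now have (3/217).
217 ≡ 1 (mod 4), so quadratic reciprocity gives (3/217) = (217/3). Reduce: 217 ≡ 1 (mod 3). Now have (1/3).
(1/3) = 1. Collecting the sign factors: 1.
The Legendre symbol is 1, so x^2 ≡ -626 (mod 409) has solution.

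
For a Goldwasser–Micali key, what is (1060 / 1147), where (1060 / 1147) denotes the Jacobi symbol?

1

(1060 / 1147)
  = (265 / 1147)    [1147 ≡ 3 mod 8 ⇒ (2 / 1147)^2 = +1]
  = (1147 / 265)    [QR: 265 ≡ 1 mod 4, sign kept]
  = (87 / 265)    [1147 ≡ 87 mod 265]
  = (265 / 87)    [QR: 265 ≡ 1 mod 4, sign kept]
  = (4 / 87)    [265 ≡ 4 mod 87]
  = (1 / 87)    [87 ≡ 7 mod 8 ⇒ (2 / 87)^2 = +1]
  = 1    [(1 / 87) = 1]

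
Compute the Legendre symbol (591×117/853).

-1

By multiplicativity, (591·117/853) = (591/853)·(117/853).
First factor (591/853):
853 ≡ 1 (mod 4), so quadratic reciprocity gives (591/853) = (853/591). Reduce: 853 ≡ 262 (mod 591). Now have (262/591).
Factor out 2: 262 = 2·131. Since 591 ≡ 7 (mod 8), (2/591) = +1. Now have (131/591).
Both 131 ≡ 3 and 591 ≡ 3 (mod 4), so reciprocity gives (131/591) = -(591/131). Reduce: 591 ≡ 67 (mod 131). Now have -(67/131).
Both 67 ≡ 3 and 131 ≡ 3 (mod 4), so reciprocity gives (67/131) = -(131/67). Reduce: 131 ≡ 64 (mod 67). Now have (64/67).
Factor out 2: 64 = 2^6. Since 67 ≡ 3 (mod 8), (2/67) = -1, and (2/67)^6 = +1. Now have (1/67).
(1/67) = 1. Collecting the sign factors: 1.
Second factor (117/853):
117 ≡ 1 (mod 4), so quadratic reciprocity gives (117/853) = (853/117). Reduce: 853 ≡ 34 (mod 117). Now have (34/117).
Factor out 2: 34 = 2·17. Since 117 ≡ 5 (mod 8), (2/117) = -1. Now have -(17/117).
17 ≡ 1 (mod 4), so quadratic reciprocity gives (17/117) = (117/17). Reduce: 117 ≡ 15 (mod 17). Now have -(15/17).
17 ≡ 1 (mod 4), so quadratic reciprocity gives (15/17) = (17/15). Reduce: 17 ≡ 2 (mod 15). Now have -(2/15).
Factor out 2: 2 = 2. Since 15 ≡ 7 (mod 8), (2/15) = +1. Now have -(1/15).
(1/15) = 1. Collecting the sign factors: -1.
Product: (1)·(-1) = -1.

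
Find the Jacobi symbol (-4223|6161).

Reduce the numerator: -4223 ≡ 1938 (mod 6161), so (-4223|6161) = (1938|6161).
Factor out 2: 1938 = 2·969. Since 6161 ≡ 1 (mod 8), (2|6161) = +1. Now have (969|6161).
969 ≡ 1 (mod 4), so quadratic reciprocity gives (969|6161) = (6161|969). Reduce: 6161 ≡ 347 (mod 969). Now have (347|969).
969 ≡ 1 (mod 4), so quadratic reciprocity gives (347|969) = (969|347). Reduce: 969 ≡ 275 (mod 347). Now have (275|347).
Both 275 ≡ 3 and 347 ≡ 3 (mod 4), so reciprocity gives (275|347) = -(347|275). Reduce: 347 ≡ 72 (mod 275). Now have -(72|275).
Factor out 2: 72 = 2^3·9. Since 275 ≡ 3 (mod 8), (2|275) = -1, and (2|275)^3 = -1. Now have (9|275).
9 ≡ 1 (mod 4), so quadratic reciprocity gives (9|275) = (275|9). Reduce: 275 ≡ 5 (mod 9). Now have (5|9).
5 ≡ 1 (mod 4), so quadratic reciprocity gives (5|9) = (9|5). Reduce: 9 ≡ 4 (mod 5). Now have (4|5).
Factor out 2: 4 = 2^2. Since 5 ≡ 5 (mod 8), (2|5) = -1, and (2|5)^2 = +1. Now have (1|5).
(1|5) = 1. Collecting the sign factors: 1.

1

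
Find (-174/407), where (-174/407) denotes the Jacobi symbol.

(-174/407)
  = (233/407)    [-174 ≡ 233 mod 407]
  = (407/233)    [QR: 233 ≡ 1 mod 4, sign kept]
  = (174/233)    [407 ≡ 174 mod 233]
  = (87/233)    [233 ≡ 1 mod 8 ⇒ (2/233) = +1]
  = (233/87)    [QR: 233 ≡ 1 mod 4, sign kept]
  = (59/87)    [233 ≡ 59 mod 87]
  = -(87/59)    [QR: both ≡ 3 mod 4, sign flips]
  = -(28/59)    [87 ≡ 28 mod 59]
  = -(7/59)    [59 ≡ 3 mod 8 ⇒ (2/59)^2 = +1]
  = (59/7)    [QR: both ≡ 3 mod 4, sign flips]
  = (3/7)    [59 ≡ 3 mod 7]
  = -(7/3)    [QR: both ≡ 3 mod 4, sign flips]
  = -(1/3)    [7 ≡ 1 mod 3]
  = -1    [(1/3) = 1]

-1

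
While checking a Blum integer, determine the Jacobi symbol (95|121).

(95|121)
  = (121|95)    [QR: 121 ≡ 1 mod 4, sign kept]
  = (26|95)    [121 ≡ 26 mod 95]
  = (13|95)    [95 ≡ 7 mod 8 ⇒ (2|95) = +1]
  = (95|13)    [QR: 13 ≡ 1 mod 4, sign kept]
  = (4|13)    [95 ≡ 4 mod 13]
  = (1|13)    [13 ≡ 5 mod 8 ⇒ (2|13)^2 = +1]
  = 1    [(1|13) = 1]

1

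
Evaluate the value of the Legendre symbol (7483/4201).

1

Reduce the numerator: 7483 ≡ 3282 (mod 4201), so (7483/4201) = (3282/4201).
Factor out 2: 3282 = 2·1641. Since 4201 ≡ 1 (mod 8), (2/4201) = +1. Now have (1641/4201).
1641 ≡ 1 (mod 4), so quadratic reciprocity gives (1641/4201) = (4201/1641). Reduce: 4201 ≡ 919 (mod 1641). Now have (919/1641).
1641 ≡ 1 (mod 4), so quadratic reciprocity gives (919/1641) = (1641/919). Reduce: 1641 ≡ 722 (mod 919). Now have (722/919).
Factor out 2: 722 = 2·361. Since 919 ≡ 7 (mod 8), (2/919) = +1. Now have (361/919).
361 ≡ 1 (mod 4), so quadratic reciprocity gives (361/919) = (919/361). Reduce: 919 ≡ 197 (mod 361). Now have (197/361).
197 ≡ 1 (mod 4), so quadratic reciprocity gives (197/361) = (361/197). Reduce: 361 ≡ 164 (mod 197). Now have (164/197).
Factor out 2: 164 = 2^2·41. Since 197 ≡ 5 (mod 8), (2/197) = -1, and (2/197)^2 = +1. Now have (41/197).
41 ≡ 1 (mod 4), so quadratic reciprocity gives (41/197) = (197/41). Reduce: 197 ≡ 33 (mod 41). Now have (33/41).
33 ≡ 1 (mod 4), so quadratic reciprocity gives (33/41) = (41/33). Reduce: 41 ≡ 8 (mod 33). Now have (8/33).
Factor out 2: 8 = 2^3. Since 33 ≡ 1 (mod 8), (2/33) = +1, and (2/33)^3 = +1. Now have (1/33).
(1/33) = 1. Collecting the sign factors: 1.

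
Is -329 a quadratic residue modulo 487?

no

Reduce the numerator: -329 ≡ 158 (mod 487), so (-329/487) = (158/487).
Factor out 2: 158 = 2·79. Since 487 ≡ 7 (mod 8), (2/487) = +1. Now have (79/487).
Both 79 ≡ 3 and 487 ≡ 3 (mod 4), so reciprocity gives (79/487) = -(487/79). Reduce: 487 ≡ 13 (mod 79). Now have -(13/79).
13 ≡ 1 (mod 4), so quadratic reciprocity gives (13/79) = (79/13). Reduce: 79 ≡ 1 (mod 13). Now have -(1/13).
(1/13) = 1. Collecting the sign factors: -1.
The Legendre symbol is -1, so x^2 ≡ -329 (mod 487) has no solution.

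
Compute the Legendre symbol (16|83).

1

Factor out 2: 16 = 2^4. Since 83 ≡ 3 (mod 8), (2|83) = -1, and (2|83)^4 = +1. Now have (1|83).
(1|83) = 1. Collecting the sign factors: 1.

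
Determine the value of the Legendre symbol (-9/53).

1

(-9/53)
  = (44/53)    [-9 ≡ 44 mod 53]
  = (11/53)    [53 ≡ 5 mod 8 ⇒ (2/53)^2 = +1]
  = (53/11)    [QR: 53 ≡ 1 mod 4, sign kept]
  = (9/11)    [53 ≡ 9 mod 11]
  = (11/9)    [QR: 9 ≡ 1 mod 4, sign kept]
  = (2/9)    [11 ≡ 2 mod 9]
  = (1/9)    [9 ≡ 1 mod 8 ⇒ (2/9) = +1]
  = 1    [(1/9) = 1]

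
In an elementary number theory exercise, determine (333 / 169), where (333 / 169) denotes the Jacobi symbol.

1

(333 / 169)
  = (164 / 169)    [333 ≡ 164 mod 169]
  = (41 / 169)    [169 ≡ 1 mod 8 ⇒ (2 / 169)^2 = +1]
  = (169 / 41)    [QR: 41 ≡ 1 mod 4, sign kept]
  = (5 / 41)    [169 ≡ 5 mod 41]
  = (41 / 5)    [QR: 5 ≡ 1 mod 4, sign kept]
  = (1 / 5)    [41 ≡ 1 mod 5]
  = 1    [(1 / 5) = 1]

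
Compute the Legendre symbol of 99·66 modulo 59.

-1

By multiplicativity, (99·66/59) = (99/59)·(66/59).
First factor (99/59):
Reduce the numerator: 99 ≡ 40 (mod 59), so (99/59) = (40/59).
Factor out 2: 40 = 2^3·5. Since 59 ≡ 3 (mod 8), (2/59) = -1, and (2/59)^3 = -1. Now have -(5/59).
5 ≡ 1 (mod 4), so quadratic reciprocity gives (5/59) = (59/5). Reduce: 59 ≡ 4 (mod 5). Now have -(4/5).
Factor out 2: 4 = 2^2. Since 5 ≡ 5 (mod 8), (2/5) = -1, and (2/5)^2 = +1. Now have -(1/5).
(1/5) = 1. Collecting the sign factors: -1.
Second factor (66/59):
Reduce the numerator: 66 ≡ 7 (mod 59), so (66/59) = (7/59).
Both 7 ≡ 3 and 59 ≡ 3 (mod 4), so reciprocity gives (7/59) = -(59/7). Reduce: 59 ≡ 3 (mod 7). Now have -(3/7).
Both 3 ≡ 3 and 7 ≡ 3 (mod 4), so reciprocity gives (3/7) = -(7/3). Reduce: 7 ≡ 1 (mod 3). Now have (1/3).
(1/3) = 1. Collecting the sign factors: 1.
Product: (-1)·(1) = -1.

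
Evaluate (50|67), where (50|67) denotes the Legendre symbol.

-1

(50|67)
  = -(25|67)    [67 ≡ 3 mod 8 ⇒ (2|67) = -1]
  = -(67|25)    [QR: 25 ≡ 1 mod 4, sign kept]
  = -(17|25)    [67 ≡ 17 mod 25]
  = -(25|17)    [QR: 17 ≡ 1 mod 4, sign kept]
  = -(8|17)    [25 ≡ 8 mod 17]
  = -(1|17)    [17 ≡ 1 mod 8 ⇒ (2|17)^3 = +1]
  = -1    [(1|17) = 1]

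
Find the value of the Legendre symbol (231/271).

-1

Both 231 ≡ 3 and 271 ≡ 3 (mod 4), so reciprocity gives (231/271) = -(271/231). Reduce: 271 ≡ 40 (mod 231). Now have -(40/231).
Factor out 2: 40 = 2^3·5. Since 231 ≡ 7 (mod 8), (2/231) = +1, and (2/231)^3 = +1. Now have -(5/231).
5 ≡ 1 (mod 4), so quadratic reciprocity gives (5/231) = (231/5). Reduce: 231 ≡ 1 (mod 5). Now have -(1/5).
(1/5) = 1. Collecting the sign factors: -1.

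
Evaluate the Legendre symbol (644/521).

1

Reduce the numerator: 644 ≡ 123 (mod 521), so (644/521) = (123/521).
521 ≡ 1 (mod 4), so quadratic reciprocity gives (123/521) = (521/123). Reduce: 521 ≡ 29 (mod 123). Now have (29/123).
29 ≡ 1 (mod 4), so quadratic reciprocity gives (29/123) = (123/29). Reduce: 123 ≡ 7 (mod 29). Now have (7/29).
29 ≡ 1 (mod 4), so quadratic reciprocity gives (7/29) = (29/7). Reduce: 29 ≡ 1 (mod 7). Now have (1/7).
(1/7) = 1. Collecting the sign factors: 1.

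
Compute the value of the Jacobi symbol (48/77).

-1

(48/77)
  = (3/77)    [77 ≡ 5 mod 8 ⇒ (2/77)^4 = +1]
  = (77/3)    [QR: 77 ≡ 1 mod 4, sign kept]
  = (2/3)    [77 ≡ 2 mod 3]
  = -(1/3)    [3 ≡ 3 mod 8 ⇒ (2/3) = -1]
  = -1    [(1/3) = 1]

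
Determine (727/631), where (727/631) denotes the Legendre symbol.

Reduce the numerator: 727 ≡ 96 (mod 631), so (727/631) = (96/631).
Factor out 2: 96 = 2^5·3. Since 631 ≡ 7 (mod 8), (2/631) = +1, and (2/631)^5 = +1. Now have (3/631).
Both 3 ≡ 3 and 631 ≡ 3 (mod 4), so reciprocity gives (3/631) = -(631/3). Reduce: 631 ≡ 1 (mod 3). Now have -(1/3).
(1/3) = 1. Collecting the sign factors: -1.

-1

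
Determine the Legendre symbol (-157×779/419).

By multiplicativity, (-157·779/419) = (-157/419)·(779/419).
First factor (-157/419):
(-157/419)
  = -(157/419)    [419 ≡ 3 mod 4 ⇒ (-1/419) = -1]
  = -(419/157)    [QR: 157 ≡ 1 mod 4, sign kept]
  = -(105/157)    [419 ≡ 105 mod 157]
  = -(157/105)    [QR: 105 ≡ 1 mod 4, sign kept]
  = -(52/105)    [157 ≡ 52 mod 105]
  = -(13/105)    [105 ≡ 1 mod 8 ⇒ (2/105)^2 = +1]
  = -(105/13)    [QR: 13 ≡ 1 mod 4, sign kept]
  = -(1/13)    [105 ≡ 1 mod 13]
  = -1    [(1/13) = 1]
Second factor (779/419):
(779/419)
  = (360/419)    [779 ≡ 360 mod 419]
  = -(45/419)    [419 ≡ 3 mod 8 ⇒ (2/419)^3 = -1]
  = -(419/45)    [QR: 45 ≡ 1 mod 4, sign kept]
  = -(14/45)    [419 ≡ 14 mod 45]
  = (7/45)    [45 ≡ 5 mod 8 ⇒ (2/45) = -1]
  = (45/7)    [QR: 45 ≡ 1 mod 4, sign kept]
  = (3/7)    [45 ≡ 3 mod 7]
  = -(7/3)    [QR: both ≡ 3 mod 4, sign flips]
  = -(1/3)    [7 ≡ 1 mod 3]
  = -1    [(1/3) = 1]
Product: (-1)·(-1) = 1.

1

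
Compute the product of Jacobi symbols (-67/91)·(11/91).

By multiplicativity, (-67·11/91) = (-67/91)·(11/91).
First factor (-67/91):
Pull out -1: (-67/91) = (-1/91)·(67/91). Since 91 ≡ 3 (mod 4), (-1/91) = -1. Now have -(67/91).
Both 67 ≡ 3 and 91 ≡ 3 (mod 4), so reciprocity gives (67/91) = -(91/67). Reduce: 91 ≡ 24 (mod 67). Now have (24/67).
Factor out 2: 24 = 2^3·3. Since 67 ≡ 3 (mod 8), (2/67) = -1, and (2/67)^3 = -1. Now have -(3/67).
Both 3 ≡ 3 and 67 ≡ 3 (mod 4), so reciprocity gives (3/67) = -(67/3). Reduce: 67 ≡ 1 (mod 3). Now have (1/3).
(1/3) = 1. Collecting the sign factors: 1.
Second factor (11/91):
Both 11 ≡ 3 and 91 ≡ 3 (mod 4), so reciprocity gives (11/91) = -(91/11). Reduce: 91 ≡ 3 (mod 11). Now have -(3/11).
Both 3 ≡ 3 and 11 ≡ 3 (mod 4), so reciprocity gives (3/11) = -(11/3). Reduce: 11 ≡ 2 (mod 3). Now have (2/3).
Factor out 2: 2 = 2. Since 3 ≡ 3 (mod 8), (2/3) = -1. Now have -(1/3).
(1/3) = 1. Collecting the sign factors: -1.
Product: (1)·(-1) = -1.

-1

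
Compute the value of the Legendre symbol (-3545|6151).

Pull out -1: (-3545|6151) = (-1|6151)·(3545|6151). Since 6151 ≡ 3 (mod 4), (-1|6151) = -1. Now have -(3545|6151).
3545 ≡ 1 (mod 4), so quadratic reciprocity gives (3545|6151) = (6151|3545). Reduce: 6151 ≡ 2606 (mod 3545). Now have -(2606|3545).
Factor out 2: 2606 = 2·1303. Since 3545 ≡ 1 (mod 8), (2|3545) = +1. Now have -(1303|3545).
3545 ≡ 1 (mod 4), so quadratic reciprocity gives (1303|3545) = (3545|1303). Reduce: 3545 ≡ 939 (mod 1303). Now have -(939|1303).
Both 939 ≡ 3 and 1303 ≡ 3 (mod 4), so reciprocity gives (939|1303) = -(1303|939). Reduce: 1303 ≡ 364 (mod 939). Now have (364|939).
Factor out 2: 364 = 2^2·91. Since 939 ≡ 3 (mod 8), (2|939) = -1, and (2|939)^2 = +1. Now have (91|939).
Both 91 ≡ 3 and 939 ≡ 3 (mod 4), so reciprocity gives (91|939) = -(939|91). Reduce: 939 ≡ 29 (mod 91). Now have -(29|91).
29 ≡ 1 (mod 4), so quadratic reciprocity gives (29|91) = (91|29). Reduce: 91 ≡ 4 (mod 29). Now have -(4|29).
Factor out 2: 4 = 2^2. Since 29 ≡ 5 (mod 8), (2|29) = -1, and (2|29)^2 = +1. Now have -(1|29).
(1|29) = 1. Collecting the sign factors: -1.

-1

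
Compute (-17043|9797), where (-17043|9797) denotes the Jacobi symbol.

(-17043|9797)
  = (2551|9797)    [-17043 ≡ 2551 mod 9797]
  = (9797|2551)    [QR: 9797 ≡ 1 mod 4, sign kept]
  = (2144|2551)    [9797 ≡ 2144 mod 2551]
  = (67|2551)    [2551 ≡ 7 mod 8 ⇒ (2|2551)^5 = +1]
  = -(2551|67)    [QR: both ≡ 3 mod 4, sign flips]
  = -(5|67)    [2551 ≡ 5 mod 67]
  = -(67|5)    [QR: 5 ≡ 1 mod 4, sign kept]
  = -(2|5)    [67 ≡ 2 mod 5]
  = (1|5)    [5 ≡ 5 mod 8 ⇒ (2|5) = -1]
  = 1    [(1|5) = 1]

1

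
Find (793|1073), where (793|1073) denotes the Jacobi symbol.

-1

(793|1073)
  = (1073|793)    [QR: 793 ≡ 1 mod 4, sign kept]
  = (280|793)    [1073 ≡ 280 mod 793]
  = (35|793)    [793 ≡ 1 mod 8 ⇒ (2|793)^3 = +1]
  = (793|35)    [QR: 793 ≡ 1 mod 4, sign kept]
  = (23|35)    [793 ≡ 23 mod 35]
  = -(35|23)    [QR: both ≡ 3 mod 4, sign flips]
  = -(12|23)    [35 ≡ 12 mod 23]
  = -(3|23)    [23 ≡ 7 mod 8 ⇒ (2|23)^2 = +1]
  = (23|3)    [QR: both ≡ 3 mod 4, sign flips]
  = (2|3)    [23 ≡ 2 mod 3]
  = -(1|3)    [3 ≡ 3 mod 8 ⇒ (2|3) = -1]
  = -1    [(1|3) = 1]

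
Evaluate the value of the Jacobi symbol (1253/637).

Reduce the numerator: 1253 ≡ 616 (mod 637), so (1253/637) = (616/637).
Factor out 2: 616 = 2^3·77. Since 637 ≡ 5 (mod 8), (2/637) = -1, and (2/637)^3 = -1. Now have -(77/637).
77 ≡ 1 (mod 4), so quadratic reciprocity gives (77/637) = (637/77). Reduce: 637 ≡ 21 (mod 77). Now have -(21/77).
21 ≡ 1 (mod 4), so quadratic reciprocity gives (21/77) = (77/21). Reduce: 77 ≡ 14 (mod 21). Now have -(14/21).
Factor out 2: 14 = 2·7. Since 21 ≡ 5 (mod 8), (2/21) = -1. Now have (7/21).
21 ≡ 1 (mod 4), so quadratic reciprocity gives (7/21) = (21/7). Reduce: 21 ≡ 0 (mod 7). Now have (0/7).
The numerator is now 0 with denominator 7 > 1: the symbol is 0.

0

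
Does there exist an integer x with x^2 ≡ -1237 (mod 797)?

Reduce the numerator: -1237 ≡ 357 (mod 797), so (-1237/797) = (357/797).
357 ≡ 1 (mod 4), so quadratic reciprocity gives (357/797) = (797/357). Reduce: 797 ≡ 83 (mod 357). Now have (83/357).
357 ≡ 1 (mod 4), so quadratic reciprocity gives (83/357) = (357/83). Reduce: 357 ≡ 25 (mod 83). Now have (25/83).
25 ≡ 1 (mod 4), so quadratic reciprocity gives (25/83) = (83/25). Reduce: 83 ≡ 8 (mod 25). Now have (8/25).
Factor out 2: 8 = 2^3. Since 25 ≡ 1 (mod 8), (2/25) = +1, and (2/25)^3 = +1. Now have (1/25).
(1/25) = 1. Collecting the sign factors: 1.
The Legendre symbol is 1, so x^2 ≡ -1237 (mod 797) has solution.

yes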